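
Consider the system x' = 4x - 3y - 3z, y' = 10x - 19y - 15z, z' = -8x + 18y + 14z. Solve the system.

x(t) = 3K_1e^(2t) + K_3e^(t), y(t) = K_2e^(-4t) - K_3e^(t), z(t) = 2K_1e^(2t) - K_2e^(-4t) + 2K_3e^(t)

Coefficient matrix A = [[4, -3, -3], [10, -19, -15], [-8, 18, 14]].
det(A - λI) = 0 gives eigenvalues λ = 2, -4, 1.
For λ=2: eigenvector (3,0,2).
For λ=-4: eigenvector (0,1,-1).
For λ=1: eigenvector (1,-1,2).
General solution: K_1e^(2t)(3,0,2) + K_2e^(-4t)(0,1,-1) + K_3e^(t)(1,-1,2).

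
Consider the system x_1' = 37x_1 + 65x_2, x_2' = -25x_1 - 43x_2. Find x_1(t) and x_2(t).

x_1(t) = 2C_1e^(-3t)sin(5t) - 3C_1e^(-3t)cos(5t) - 3C_2e^(-3t)sin(5t) - 2C_2e^(-3t)cos(5t), x_2(t) = -C_1e^(-3t)sin(5t) + 2C_1e^(-3t)cos(5t) + 2C_2e^(-3t)sin(5t) + C_2e^(-3t)cos(5t)

Coefficient matrix A = [[37, 65], [-25, -43]].
Characteristic polynomial det(A - λI) = λ^2 + 6λ + 34 = 0.
Eigenvalues λ = -3 ± 5i (complex conjugate pair).
For λ=-3+5i: an eigenvector is (-3,2) - i(2,-1) = (-3 - 2i, 2 + i).
A real fundamental pair from Re and Im of e^((-3+5i)t)v: X_1 = e^(-3t)(cos(5t)·(-3,2) + sin(5t)·(2,-1)), X_2 = e^(-3t)(sin(5t)·(-3,2) - cos(5t)·(2,-1)).
General solution: C_1X_1 + C_2X_2.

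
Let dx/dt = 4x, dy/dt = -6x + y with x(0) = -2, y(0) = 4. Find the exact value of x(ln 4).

-512

A = [[4,0],[-6,1]]; eigenvalues λ = 4, 1.
Eigenvectors: (-1,2) for λ=4, (0,1) for λ=1.
From the initial condition, c_1 = 2, c_2 = 0.
x(ln 4) = (2)(4^4)(-1) + (0)(4^1)(0) = -512.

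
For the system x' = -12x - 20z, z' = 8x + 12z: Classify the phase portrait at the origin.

center

A = [[-12,-20],[8,12]]; det(A-λI) = λ^2 + 16.
λ = 0 ± 4i: zero real part.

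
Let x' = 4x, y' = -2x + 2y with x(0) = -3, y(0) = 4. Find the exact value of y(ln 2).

52

A = [[4,0],[-2,2]]; eigenvalues λ = 2, 4.
Eigenvectors: (0,-1) for λ=2, (1,-1) for λ=4.
From the initial condition, c_1 = -1, c_2 = -3.
y(ln 2) = (-1)(2^2)(-1) + (-3)(2^4)(-1) = 52.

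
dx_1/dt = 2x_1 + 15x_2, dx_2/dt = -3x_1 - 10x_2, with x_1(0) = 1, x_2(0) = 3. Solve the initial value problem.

x_1(t) = 17e^(-4t)sin(3t) + e^(-4t)cos(3t), x_2(t) = -7e^(-4t)sin(3t) + 3e^(-4t)cos(3t)

Coefficient matrix A = [[2, 15], [-3, -10]].
Characteristic polynomial det(A - λI) = λ^2 + 8λ + 25 = 0.
Eigenvalues λ = -4 ± 3i (complex conjugate pair).
For λ=-4+3i: an eigenvector is (1,0) - i(2,-1) = (1 - 2i, 0 + i).
A real fundamental pair from Re and Im of e^((-4+3i)t)v: X_1 = e^(-4t)(cos(3t)·(1,0) + sin(3t)·(2,-1)), X_2 = e^(-4t)(sin(3t)·(1,0) - cos(3t)·(2,-1)).
General solution: c_1X_1 + c_2X_2.
Applying x_1(0)=1, x_2(0)=3 gives c_1=7, c_2=3.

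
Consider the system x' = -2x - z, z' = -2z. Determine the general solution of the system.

Coefficient matrix A = [[-2, -1], [0, -2]].
Characteristic polynomial det(A - λI) = λ^2 + 4λ + 4 = 0.
Single eigenvalue λ = -2 with algebraic multiplicity 2.
Eigenvector v = (1,0); generalized eigenvector w with (A-λI)w=v is (1,-1).
General solution: e^(-2t)[C_1·v + C_2·(t·v + w)].

x(t) = C_1e^(-2t) + C_2te^(-2t) + C_2e^(-2t), z(t) = -C_2e^(-2t)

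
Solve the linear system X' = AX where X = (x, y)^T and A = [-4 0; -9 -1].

Coefficient matrix A = [[-4, 0], [-9, -1]].
Characteristic polynomial det(A - λI) = λ^2 + 5λ + 4 = 0.
Eigenvalues λ = -1, -4.
For λ=-1: (A-λI) row 1 is [-3, 0], so an eigenvector is (0, -1).
For λ=-4: (A-λI) row 2 is [-9, 3], so an eigenvector is (1, 3).
General solution: C_1e^(-t)(0,-1) + C_2e^(-4t)(1,3).

x(t) = C_2e^(-4t), y(t) = -C_1e^(-t) + 3C_2e^(-4t)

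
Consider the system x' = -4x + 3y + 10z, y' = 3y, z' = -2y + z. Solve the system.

Coefficient matrix A = [[-4, 3, 10], [0, 3, 0], [0, -2, 1]].
det(A - λI) = 0 gives eigenvalues λ = -4, 3, 1.
For λ=-4: eigenvector (1,0,0).
For λ=3: eigenvector (-1,1,-1).
For λ=1: eigenvector (2,0,1).
General solution: K_1e^(-4t)(1,0,0) + K_2e^(3t)(-1,1,-1) + K_3e^(t)(2,0,1).

x(t) = K_1e^(-4t) - K_2e^(3t) + 2K_3e^(t), y(t) = K_2e^(3t), z(t) = -K_2e^(3t) + K_3e^(t)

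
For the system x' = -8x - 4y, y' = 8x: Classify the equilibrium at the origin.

stable spiral

A = [[-8,-4],[8,0]]; det(A-λI) = λ^2 + 8λ + 32.
λ = -4 ± 4i: negative real part.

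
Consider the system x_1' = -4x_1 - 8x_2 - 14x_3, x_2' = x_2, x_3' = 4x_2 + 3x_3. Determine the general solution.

Coefficient matrix A = [[-4, -8, -14], [0, 1, 0], [0, 4, 3]].
det(A - λI) = 0 gives eigenvalues λ = -4, 3, 1.
For λ=-4: eigenvector (1,0,0).
For λ=3: eigenvector (-2,0,1).
For λ=1: eigenvector (4,1,-2).
General solution: C_1e^(-4t)(1,0,0) + C_2e^(3t)(-2,0,1) + C_3e^(t)(4,1,-2).

x_1(t) = C_1e^(-4t) - 2C_2e^(3t) + 4C_3e^(t), x_2(t) = C_3e^(t), x_3(t) = C_2e^(3t) - 2C_3e^(t)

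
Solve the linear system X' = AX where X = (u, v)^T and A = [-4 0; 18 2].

Coefficient matrix A = [[-4, 0], [18, 2]].
Characteristic polynomial det(A - λI) = λ^2 + 2λ - 8 = 0.
Eigenvalues λ = 2, -4.
For λ=2: (A-λI) row 1 is [-6, 0], so an eigenvector is (0, 1).
For λ=-4: (A-λI) row 2 is [18, 6], so an eigenvector is (1, -3).
General solution: c_1e^(2t)(0,1) + c_2e^(-4t)(1,-3).

u(t) = c_2e^(-4t), v(t) = c_1e^(2t) - 3c_2e^(-4t)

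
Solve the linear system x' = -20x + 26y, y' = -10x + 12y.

x(t) = -3K_1e^(-4t)sin(2t) + 2K_1e^(-4t)cos(2t) + 2K_2e^(-4t)sin(2t) + 3K_2e^(-4t)cos(2t), y(t) = -2K_1e^(-4t)sin(2t) + K_1e^(-4t)cos(2t) + K_2e^(-4t)sin(2t) + 2K_2e^(-4t)cos(2t)

Coefficient matrix A = [[-20, 26], [-10, 12]].
Characteristic polynomial det(A - λI) = λ^2 + 8λ + 20 = 0.
Eigenvalues λ = -4 ± 2i (complex conjugate pair).
For λ=-4+2i: an eigenvector is (2,1) - i(-3,-2) = (2 + 3i, 1 + 2i).
A real fundamental pair from Re and Im of e^((-4+2i)t)v: X_1 = e^(-4t)(cos(2t)·(2,1) + sin(2t)·(-3,-2)), X_2 = e^(-4t)(sin(2t)·(2,1) - cos(2t)·(-3,-2)).
General solution: K_1X_1 + K_2X_2.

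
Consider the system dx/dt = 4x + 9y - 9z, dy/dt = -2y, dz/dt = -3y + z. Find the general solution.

x(t) = K_2e^(4t) + 3K_3e^(t), y(t) = K_1e^(-2t), z(t) = K_1e^(-2t) + K_3e^(t)

Coefficient matrix A = [[4, 9, -9], [0, -2, 0], [0, -3, 1]].
det(A - λI) = 0 gives eigenvalues λ = -2, 4, 1.
For λ=-2: eigenvector (0,1,1).
For λ=4: eigenvector (1,0,0).
For λ=1: eigenvector (3,0,1).
General solution: K_1e^(-2t)(0,1,1) + K_2e^(4t)(1,0,0) + K_3e^(t)(3,0,1).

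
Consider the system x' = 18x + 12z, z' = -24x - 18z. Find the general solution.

Coefficient matrix A = [[18, 12], [-24, -18]].
Characteristic polynomial det(A - λI) = λ^2 - 36 = 0.
Eigenvalues λ = -6, 6.
For λ=-6: (A-λI) row 1 is [24, 12], so an eigenvector is (-1, 2).
For λ=6: (A-λI) row 1 is [12, 12], so an eigenvector is (-1, 1).
General solution: c_1e^(-6t)(-1,2) + c_2e^(6t)(-1,1).

x(t) = -c_1e^(-6t) - c_2e^(6t), z(t) = 2c_1e^(-6t) + c_2e^(6t)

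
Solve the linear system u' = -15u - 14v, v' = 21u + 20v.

u(t) = -c_1e^(-t) - 2c_2e^(6t), v(t) = c_1e^(-t) + 3c_2e^(6t)

Coefficient matrix A = [[-15, -14], [21, 20]].
Characteristic polynomial det(A - λI) = λ^2 - 5λ - 6 = 0.
Eigenvalues λ = -1, 6.
For λ=-1: (A-λI) row 1 is [-14, -14], so an eigenvector is (-1, 1).
For λ=6: (A-λI) row 1 is [-21, -14], so an eigenvector is (-2, 3).
General solution: c_1e^(-t)(-1,1) + c_2e^(6t)(-2,3).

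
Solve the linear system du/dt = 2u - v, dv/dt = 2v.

u(t) = -K_1e^(2t) - K_2te^(2t) + K_2e^(2t), v(t) = K_2e^(2t)

Coefficient matrix A = [[2, -1], [0, 2]].
Characteristic polynomial det(A - λI) = λ^2 - 4λ + 4 = 0.
Single eigenvalue λ = 2 with algebraic multiplicity 2.
Eigenvector v = (-1,0); generalized eigenvector w with (A-λI)w=v is (1,1).
General solution: e^(2t)[K_1·v + K_2·(t·v + w)].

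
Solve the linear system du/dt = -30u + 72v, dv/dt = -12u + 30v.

u(t) = -3C_1e^(-6t) - 2C_2e^(6t), v(t) = -C_1e^(-6t) - C_2e^(6t)

Coefficient matrix A = [[-30, 72], [-12, 30]].
Characteristic polynomial det(A - λI) = λ^2 - 36 = 0.
Eigenvalues λ = -6, 6.
For λ=-6: (A-λI) row 1 is [-24, 72], so an eigenvector is (-3, -1).
For λ=6: (A-λI) row 1 is [-36, 72], so an eigenvector is (-2, -1).
General solution: C_1e^(-6t)(-3,-1) + C_2e^(6t)(-2,-1).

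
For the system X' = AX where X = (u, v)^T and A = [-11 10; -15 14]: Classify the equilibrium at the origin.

A = [[-11,10],[-15,14]]; det(A-λI) = λ^2 - 3λ - 4.
λ = -1, 4: opposite signs.

saddle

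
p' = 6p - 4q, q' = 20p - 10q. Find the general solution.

Coefficient matrix A = [[6, -4], [20, -10]].
Characteristic polynomial det(A - λI) = λ^2 + 4λ + 20 = 0.
Eigenvalues λ = -2 ± 4i (complex conjugate pair).
For λ=-2+4i: an eigenvector is (0,-1) - i(1,2) = (0 - i, -1 - 2i).
A real fundamental pair from Re and Im of e^((-2+4i)t)v: X_1 = e^(-2t)(cos(4t)·(0,-1) + sin(4t)·(1,2)), X_2 = e^(-2t)(sin(4t)·(0,-1) - cos(4t)·(1,2)).
General solution: K_1X_1 + K_2X_2.

p(t) = K_1e^(-2t)sin(4t) - K_2e^(-2t)cos(4t), q(t) = 2K_1e^(-2t)sin(4t) - K_1e^(-2t)cos(4t) - K_2e^(-2t)sin(4t) - 2K_2e^(-2t)cos(4t)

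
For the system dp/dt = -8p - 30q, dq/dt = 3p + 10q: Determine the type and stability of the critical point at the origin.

A = [[-8,-30],[3,10]]; det(A-λI) = λ^2 - 2λ + 10.
λ = 1 ± 3i: positive real part.

unstable spiral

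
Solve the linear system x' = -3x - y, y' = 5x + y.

x(t) = C_1e^(-t)cos(t) + C_2e^(-t)sin(t), y(t) = C_1e^(-t)sin(t) - 2C_1e^(-t)cos(t) - 2C_2e^(-t)sin(t) - C_2e^(-t)cos(t)

Coefficient matrix A = [[-3, -1], [5, 1]].
Characteristic polynomial det(A - λI) = λ^2 + 2λ + 2 = 0.
Eigenvalues λ = -1 ± i (complex conjugate pair).
For λ=-1+i: an eigenvector is (1,-2) - i(0,1) = (1, -2 - i).
A real fundamental pair from Re and Im of e^((-1+i)t)v: X_1 = e^(-t)(cos(t)·(1,-2) + sin(t)·(0,1)), X_2 = e^(-t)(sin(t)·(1,-2) - cos(t)·(0,1)).
General solution: C_1X_1 + C_2X_2.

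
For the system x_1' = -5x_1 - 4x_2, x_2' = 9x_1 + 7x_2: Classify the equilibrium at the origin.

unstable improper node

A = [[-5,-4],[9,7]]; det(A-λI) = λ^2 - 2λ + 1.
repeated λ = 1 with a single eigenvector.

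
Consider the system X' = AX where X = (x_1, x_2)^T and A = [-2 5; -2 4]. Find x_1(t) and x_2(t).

x_1(t) = 2K_1e^(t)sin(t) + K_1e^(t)cos(t) + K_2e^(t)sin(t) - 2K_2e^(t)cos(t), x_2(t) = K_1e^(t)sin(t) + K_1e^(t)cos(t) + K_2e^(t)sin(t) - K_2e^(t)cos(t)

Coefficient matrix A = [[-2, 5], [-2, 4]].
Characteristic polynomial det(A - λI) = λ^2 - 2λ + 2 = 0.
Eigenvalues λ = 1 ± i (complex conjugate pair).
For λ=1+i: an eigenvector is (1,1) - i(2,1) = (1 - 2i, 1 - i).
A real fundamental pair from Re and Im of e^((1+i)t)v: X_1 = e^(t)(cos(t)·(1,1) + sin(t)·(2,1)), X_2 = e^(t)(sin(t)·(1,1) - cos(t)·(2,1)).
General solution: K_1X_1 + K_2X_2.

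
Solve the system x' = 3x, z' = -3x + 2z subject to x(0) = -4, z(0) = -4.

x(t) = -4e^(3t), z(t) = 12e^(3t) - 16e^(2t)

Coefficient matrix A = [[3, 0], [-3, 2]].
Characteristic polynomial det(A - λI) = λ^2 - 5λ + 6 = 0.
Eigenvalues λ = 2, 3.
For λ=2: (A-λI) row 1 is [1, 0], so an eigenvector is (0, 1).
For λ=3: (A-λI) row 2 is [-3, -1], so an eigenvector is (-1, 3).
General solution: C_1e^(2t)(0,1) + C_2e^(3t)(-1,3).
Applying x(0)=-4, z(0)=-4 gives C_1=-16, C_2=4.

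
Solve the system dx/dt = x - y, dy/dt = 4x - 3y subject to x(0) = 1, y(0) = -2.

Coefficient matrix A = [[1, -1], [4, -3]].
Characteristic polynomial det(A - λI) = λ^2 + 2λ + 1 = 0.
Single eigenvalue λ = -1 with algebraic multiplicity 2.
Eigenvector v = (1,2); generalized eigenvector w with (A-λI)w=v is (1,1).
General solution: e^(-t)[c_1·v + c_2·(t·v + w)].
Applying x(0)=1, y(0)=-2 gives c_1=-3, c_2=4.

x(t) = 4te^(-t) + e^(-t), y(t) = 8te^(-t) - 2e^(-t)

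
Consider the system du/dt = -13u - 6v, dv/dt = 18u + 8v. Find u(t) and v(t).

Coefficient matrix A = [[-13, -6], [18, 8]].
Characteristic polynomial det(A - λI) = λ^2 + 5λ + 4 = 0.
Eigenvalues λ = -4, -1.
For λ=-4: (A-λI) row 1 is [-9, -6], so an eigenvector is (-2, 3).
For λ=-1: (A-λI) row 1 is [-12, -6], so an eigenvector is (-1, 2).
General solution: K_1e^(-4t)(-2,3) + K_2e^(-t)(-1,2).

u(t) = -2K_1e^(-4t) - K_2e^(-t), v(t) = 3K_1e^(-4t) + 2K_2e^(-t)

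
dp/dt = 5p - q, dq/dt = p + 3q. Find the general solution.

p(t) = C_1e^(4t) + C_2te^(4t) - C_2e^(4t), q(t) = C_1e^(4t) + C_2te^(4t) - 2C_2e^(4t)

Coefficient matrix A = [[5, -1], [1, 3]].
Characteristic polynomial det(A - λI) = λ^2 - 8λ + 16 = 0.
Single eigenvalue λ = 4 with algebraic multiplicity 2.
Eigenvector v = (1,1); generalized eigenvector w with (A-λI)w=v is (-1,-2).
General solution: e^(4t)[C_1·v + C_2·(t·v + w)].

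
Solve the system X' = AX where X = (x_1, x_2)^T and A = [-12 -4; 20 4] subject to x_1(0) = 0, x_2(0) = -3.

Coefficient matrix A = [[-12, -4], [20, 4]].
Characteristic polynomial det(A - λI) = λ^2 + 8λ + 32 = 0.
Eigenvalues λ = -4 ± 4i (complex conjugate pair).
For λ=-4+4i: an eigenvector is (0,-1) - i(1,-2) = (0 - i, -1 + 2i).
A real fundamental pair from Re and Im of e^((-4+4i)t)v: X_1 = e^(-4t)(cos(4t)·(0,-1) + sin(4t)·(1,-2)), X_2 = e^(-4t)(sin(4t)·(0,-1) - cos(4t)·(1,-2)).
General solution: K_1X_1 + K_2X_2.
Applying x_1(0)=0, x_2(0)=-3 gives K_1=3, K_2=0.

x_1(t) = 3e^(-4t)sin(4t), x_2(t) = -6e^(-4t)sin(4t) - 3e^(-4t)cos(4t)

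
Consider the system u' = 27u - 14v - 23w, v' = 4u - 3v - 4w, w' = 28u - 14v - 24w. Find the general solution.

Coefficient matrix A = [[27, -14, -23], [4, -3, -4], [28, -14, -24]].
det(A - λI) = 0 gives eigenvalues λ = -1, -3, 4.
For λ=-1: eigenvector (1,2,0).
For λ=-3: eigenvector (2,1,2).
For λ=4: eigenvector (1,0,1).
General solution: C_1e^(-t)(1,2,0) + C_2e^(-3t)(2,1,2) + C_3e^(4t)(1,0,1).

u(t) = C_1e^(-t) + 2C_2e^(-3t) + C_3e^(4t), v(t) = 2C_1e^(-t) + C_2e^(-3t), w(t) = 2C_2e^(-3t) + C_3e^(4t)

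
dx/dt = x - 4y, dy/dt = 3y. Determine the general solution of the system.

x(t) = K_1e^(t) + 2K_2e^(3t), y(t) = -K_2e^(3t)

Coefficient matrix A = [[1, -4], [0, 3]].
Characteristic polynomial det(A - λI) = λ^2 - 4λ + 3 = 0.
Eigenvalues λ = 1, 3.
For λ=1: (A-λI) row 1 is [0, -4], so an eigenvector is (1, 0).
For λ=3: (A-λI) row 1 is [-2, -4], so an eigenvector is (2, -1).
General solution: K_1e^(t)(1,0) + K_2e^(3t)(2,-1).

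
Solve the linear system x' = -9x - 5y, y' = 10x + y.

x(t) = c_1e^(-4t)sin(5t) - c_2e^(-4t)cos(5t), y(t) = -c_1e^(-4t)sin(5t) - c_1e^(-4t)cos(5t) - c_2e^(-4t)sin(5t) + c_2e^(-4t)cos(5t)

Coefficient matrix A = [[-9, -5], [10, 1]].
Characteristic polynomial det(A - λI) = λ^2 + 8λ + 41 = 0.
Eigenvalues λ = -4 ± 5i (complex conjugate pair).
For λ=-4+5i: an eigenvector is (0,-1) - i(1,-1) = (0 - i, -1 + i).
A real fundamental pair from Re and Im of e^((-4+5i)t)v: X_1 = e^(-4t)(cos(5t)·(0,-1) + sin(5t)·(1,-1)), X_2 = e^(-4t)(sin(5t)·(0,-1) - cos(5t)·(1,-1)).
General solution: c_1X_1 + c_2X_2.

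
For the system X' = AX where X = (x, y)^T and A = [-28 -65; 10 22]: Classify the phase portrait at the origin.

A = [[-28,-65],[10,22]]; det(A-λI) = λ^2 + 6λ + 34.
λ = -3 ± 5i: negative real part.

stable spiral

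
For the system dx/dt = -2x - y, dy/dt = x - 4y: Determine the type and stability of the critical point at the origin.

A = [[-2,-1],[1,-4]]; det(A-λI) = λ^2 + 6λ + 9.
repeated λ = -3 with a single eigenvector.

stable improper node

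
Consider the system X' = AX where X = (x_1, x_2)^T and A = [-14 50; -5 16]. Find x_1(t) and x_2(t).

x_1(t) = -3C_1e^(t)sin(5t) + C_1e^(t)cos(5t) + C_2e^(t)sin(5t) + 3C_2e^(t)cos(5t), x_2(t) = -C_1e^(t)sin(5t) + C_2e^(t)cos(5t)

Coefficient matrix A = [[-14, 50], [-5, 16]].
Characteristic polynomial det(A - λI) = λ^2 - 2λ + 26 = 0.
Eigenvalues λ = 1 ± 5i (complex conjugate pair).
For λ=1+5i: an eigenvector is (1,0) - i(-3,-1) = (1 + 3i, 0 + i).
A real fundamental pair from Re and Im of e^((1+5i)t)v: X_1 = e^(t)(cos(5t)·(1,0) + sin(5t)·(-3,-1)), X_2 = e^(t)(sin(5t)·(1,0) - cos(5t)·(-3,-1)).
General solution: C_1X_1 + C_2X_2.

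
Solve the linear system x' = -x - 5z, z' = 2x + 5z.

Coefficient matrix A = [[-1, -5], [2, 5]].
Characteristic polynomial det(A - λI) = λ^2 - 4λ + 5 = 0.
Eigenvalues λ = 2 ± i (complex conjugate pair).
For λ=2+i: an eigenvector is (-1,1) - i(-2,1) = (-1 + 2i, 1 - i).
A real fundamental pair from Re and Im of e^((2+i)t)v: X_1 = e^(2t)(cos(t)·(-1,1) + sin(t)·(-2,1)), X_2 = e^(2t)(sin(t)·(-1,1) - cos(t)·(-2,1)).
General solution: c_1X_1 + c_2X_2.

x(t) = -2c_1e^(2t)sin(t) - c_1e^(2t)cos(t) - c_2e^(2t)sin(t) + 2c_2e^(2t)cos(t), z(t) = c_1e^(2t)sin(t) + c_1e^(2t)cos(t) + c_2e^(2t)sin(t) - c_2e^(2t)cos(t)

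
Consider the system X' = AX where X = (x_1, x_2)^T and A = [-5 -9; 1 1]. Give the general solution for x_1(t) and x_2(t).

x_1(t) = -3K_1e^(-2t) - 3K_2te^(-2t) + K_2e^(-2t), x_2(t) = K_1e^(-2t) + K_2te^(-2t)

Coefficient matrix A = [[-5, -9], [1, 1]].
Characteristic polynomial det(A - λI) = λ^2 + 4λ + 4 = 0.
Single eigenvalue λ = -2 with algebraic multiplicity 2.
Eigenvector v = (-3,1); generalized eigenvector w with (A-λI)w=v is (1,0).
General solution: e^(-2t)[K_1·v + K_2·(t·v + w)].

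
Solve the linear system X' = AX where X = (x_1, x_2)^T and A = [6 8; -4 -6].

Coefficient matrix A = [[6, 8], [-4, -6]].
Characteristic polynomial det(A - λI) = λ^2 - 4 = 0.
Eigenvalues λ = -2, 2.
For λ=-2: (A-λI) row 1 is [8, 8], so an eigenvector is (1, -1).
For λ=2: (A-λI) row 1 is [4, 8], so an eigenvector is (-2, 1).
General solution: c_1e^(-2t)(1,-1) + c_2e^(2t)(-2,1).

x_1(t) = c_1e^(-2t) - 2c_2e^(2t), x_2(t) = -c_1e^(-2t) + c_2e^(2t)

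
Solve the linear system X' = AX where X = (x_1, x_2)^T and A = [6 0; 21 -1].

x_1(t) = -K_2e^(6t), x_2(t) = K_1e^(-t) - 3K_2e^(6t)

Coefficient matrix A = [[6, 0], [21, -1]].
Characteristic polynomial det(A - λI) = λ^2 - 5λ - 6 = 0.
Eigenvalues λ = -1, 6.
For λ=-1: (A-λI) row 1 is [7, 0], so an eigenvector is (0, 1).
For λ=6: (A-λI) row 2 is [21, -7], so an eigenvector is (-1, -3).
General solution: K_1e^(-t)(0,1) + K_2e^(6t)(-1,-3).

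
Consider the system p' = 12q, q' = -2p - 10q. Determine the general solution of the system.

p(t) = -3C_1e^(-4t) - 2C_2e^(-6t), q(t) = C_1e^(-4t) + C_2e^(-6t)

Coefficient matrix A = [[0, 12], [-2, -10]].
Characteristic polynomial det(A - λI) = λ^2 + 10λ + 24 = 0.
Eigenvalues λ = -4, -6.
For λ=-4: (A-λI) row 1 is [4, 12], so an eigenvector is (-3, 1).
For λ=-6: (A-λI) row 1 is [6, 12], so an eigenvector is (-2, 1).
General solution: C_1e^(-4t)(-3,1) + C_2e^(-6t)(-2,1).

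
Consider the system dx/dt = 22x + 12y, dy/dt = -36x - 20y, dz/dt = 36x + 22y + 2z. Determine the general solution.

x(t) = K_1e^(-2t) + 2K_2e^(4t), y(t) = -2K_1e^(-2t) - 3K_2e^(4t), z(t) = 2K_1e^(-2t) + 3K_2e^(4t) + K_3e^(2t)

Coefficient matrix A = [[22, 12, 0], [-36, -20, 0], [36, 22, 2]].
det(A - λI) = 0 gives eigenvalues λ = -2, 4, 2.
For λ=-2: eigenvector (1,-2,2).
For λ=4: eigenvector (2,-3,3).
For λ=2: eigenvector (0,0,1).
General solution: K_1e^(-2t)(1,-2,2) + K_2e^(4t)(2,-3,3) + K_3e^(2t)(0,0,1).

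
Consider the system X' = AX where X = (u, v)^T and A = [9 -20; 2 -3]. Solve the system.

Coefficient matrix A = [[9, -20], [2, -3]].
Characteristic polynomial det(A - λI) = λ^2 - 6λ + 13 = 0.
Eigenvalues λ = 3 ± 2i (complex conjugate pair).
For λ=3+2i: an eigenvector is (-1,0) - i(-3,-1) = (-1 + 3i, 0 + i).
A real fundamental pair from Re and Im of e^((3+2i)t)v: X_1 = e^(3t)(cos(2t)·(-1,0) + sin(2t)·(-3,-1)), X_2 = e^(3t)(sin(2t)·(-1,0) - cos(2t)·(-3,-1)).
General solution: K_1X_1 + K_2X_2.

u(t) = -3K_1e^(3t)sin(2t) - K_1e^(3t)cos(2t) - K_2e^(3t)sin(2t) + 3K_2e^(3t)cos(2t), v(t) = -K_1e^(3t)sin(2t) + K_2e^(3t)cos(2t)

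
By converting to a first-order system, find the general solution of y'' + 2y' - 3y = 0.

Let x_1 = y, x_2 = y'. Then x_1' = x_2 and x_2' = 3x_1 - 2x_2.
A = [[0,1],[3,-2]]; det(A-λI) = λ^2 + 2λ - 3.
Eigenvalues λ = -3, 1 with eigenvectors (1,-3), (1,1).

y(t) = c_1e^(-3t) + c_2e^(t)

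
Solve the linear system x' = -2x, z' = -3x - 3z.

x(t) = c_1e^(-2t), z(t) = -3c_1e^(-2t) - c_2e^(-3t)

Coefficient matrix A = [[-2, 0], [-3, -3]].
Characteristic polynomial det(A - λI) = λ^2 + 5λ + 6 = 0.
Eigenvalues λ = -2, -3.
For λ=-2: (A-λI) row 2 is [-3, -1], so an eigenvector is (1, -3).
For λ=-3: (A-λI) row 1 is [1, 0], so an eigenvector is (0, -1).
General solution: c_1e^(-2t)(1,-3) + c_2e^(-3t)(0,-1).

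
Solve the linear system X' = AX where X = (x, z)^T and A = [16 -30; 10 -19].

Coefficient matrix A = [[16, -30], [10, -19]].
Characteristic polynomial det(A - λI) = λ^2 + 3λ - 4 = 0.
Eigenvalues λ = 1, -4.
For λ=1: (A-λI) row 1 is [15, -30], so an eigenvector is (-2, -1).
For λ=-4: (A-λI) row 1 is [20, -30], so an eigenvector is (3, 2).
General solution: K_1e^(t)(-2,-1) + K_2e^(-4t)(3,2).

x(t) = -2K_1e^(t) + 3K_2e^(-4t), z(t) = -K_1e^(t) + 2K_2e^(-4t)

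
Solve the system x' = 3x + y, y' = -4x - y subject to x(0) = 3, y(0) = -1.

Coefficient matrix A = [[3, 1], [-4, -1]].
Characteristic polynomial det(A - λI) = λ^2 - 2λ + 1 = 0.
Single eigenvalue λ = 1 with algebraic multiplicity 2.
Eigenvector v = (1,-2); generalized eigenvector w with (A-λI)w=v is (2,-3).
General solution: e^(t)[C_1·v + C_2·(t·v + w)].
Applying x(0)=3, y(0)=-1 gives C_1=-7, C_2=5.

x(t) = 5te^(t) + 3e^(t), y(t) = -10te^(t) - e^(t)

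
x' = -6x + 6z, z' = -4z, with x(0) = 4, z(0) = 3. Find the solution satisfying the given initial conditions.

x(t) = 9e^(-4t) - 5e^(-6t), z(t) = 3e^(-4t)

Coefficient matrix A = [[-6, 6], [0, -4]].
Characteristic polynomial det(A - λI) = λ^2 + 10λ + 24 = 0.
Eigenvalues λ = -6, -4.
For λ=-6: (A-λI) row 1 is [0, 6], so an eigenvector is (1, 0).
For λ=-4: (A-λI) row 1 is [-2, 6], so an eigenvector is (3, 1).
General solution: C_1e^(-6t)(1,0) + C_2e^(-4t)(3,1).
Applying x(0)=4, z(0)=3 gives C_1=-5, C_2=3.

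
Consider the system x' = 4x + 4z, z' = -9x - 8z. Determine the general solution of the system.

x(t) = -2c_1e^(-2t) - 2c_2te^(-2t) - c_2e^(-2t), z(t) = 3c_1e^(-2t) + 3c_2te^(-2t) + c_2e^(-2t)

Coefficient matrix A = [[4, 4], [-9, -8]].
Characteristic polynomial det(A - λI) = λ^2 + 4λ + 4 = 0.
Single eigenvalue λ = -2 with algebraic multiplicity 2.
Eigenvector v = (-2,3); generalized eigenvector w with (A-λI)w=v is (-1,1).
General solution: e^(-2t)[c_1·v + c_2·(t·v + w)].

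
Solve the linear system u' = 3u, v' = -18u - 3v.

Coefficient matrix A = [[3, 0], [-18, -3]].
Characteristic polynomial det(A - λI) = λ^2 - 9 = 0.
Eigenvalues λ = 3, -3.
For λ=3: (A-λI) row 2 is [-18, -6], so an eigenvector is (-1, 3).
For λ=-3: (A-λI) row 1 is [6, 0], so an eigenvector is (0, 1).
General solution: C_1e^(3t)(-1,3) + C_2e^(-3t)(0,1).

u(t) = -C_1e^(3t), v(t) = 3C_1e^(3t) + C_2e^(-3t)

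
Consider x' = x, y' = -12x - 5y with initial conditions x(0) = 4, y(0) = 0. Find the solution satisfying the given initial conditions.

x(t) = 4e^(t), y(t) = -8e^(t) + 8e^(-5t)

Coefficient matrix A = [[1, 0], [-12, -5]].
Characteristic polynomial det(A - λI) = λ^2 + 4λ - 5 = 0.
Eigenvalues λ = -5, 1.
For λ=-5: (A-λI) row 1 is [6, 0], so an eigenvector is (0, -1).
For λ=1: (A-λI) row 2 is [-12, -6], so an eigenvector is (1, -2).
General solution: C_1e^(-5t)(0,-1) + C_2e^(t)(1,-2).
Applying x(0)=4, y(0)=0 gives C_1=-8, C_2=4.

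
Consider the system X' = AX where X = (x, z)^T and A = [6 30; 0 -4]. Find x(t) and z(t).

x(t) = -3C_1e^(-4t) - C_2e^(6t), z(t) = C_1e^(-4t)

Coefficient matrix A = [[6, 30], [0, -4]].
Characteristic polynomial det(A - λI) = λ^2 - 2λ - 24 = 0.
Eigenvalues λ = -4, 6.
For λ=-4: (A-λI) row 1 is [10, 30], so an eigenvector is (-3, 1).
For λ=6: (A-λI) row 1 is [0, 30], so an eigenvector is (-1, 0).
General solution: C_1e^(-4t)(-3,1) + C_2e^(6t)(-1,0).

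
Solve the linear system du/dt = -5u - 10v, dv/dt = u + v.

Coefficient matrix A = [[-5, -10], [1, 1]].
Characteristic polynomial det(A - λI) = λ^2 + 4λ + 5 = 0.
Eigenvalues λ = -2 ± i (complex conjugate pair).
For λ=-2+i: an eigenvector is (1,0) - i(-3,1) = (1 + 3i, 0 - i).
A real fundamental pair from Re and Im of e^((-2+i)t)v: X_1 = e^(-2t)(cos(t)·(1,0) + sin(t)·(-3,1)), X_2 = e^(-2t)(sin(t)·(1,0) - cos(t)·(-3,1)).
General solution: K_1X_1 + K_2X_2.

u(t) = -3K_1e^(-2t)sin(t) + K_1e^(-2t)cos(t) + K_2e^(-2t)sin(t) + 3K_2e^(-2t)cos(t), v(t) = K_1e^(-2t)sin(t) - K_2e^(-2t)cos(t)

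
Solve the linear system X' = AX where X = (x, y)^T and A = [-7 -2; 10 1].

Coefficient matrix A = [[-7, -2], [10, 1]].
Characteristic polynomial det(A - λI) = λ^2 + 6λ + 13 = 0.
Eigenvalues λ = -3 ± 2i (complex conjugate pair).
For λ=-3+2i: an eigenvector is (0,1) - i(-1,2) = (0 + i, 1 - 2i).
A real fundamental pair from Re and Im of e^((-3+2i)t)v: X_1 = e^(-3t)(cos(2t)·(0,1) + sin(2t)·(-1,2)), X_2 = e^(-3t)(sin(2t)·(0,1) - cos(2t)·(-1,2)).
General solution: C_1X_1 + C_2X_2.

x(t) = -C_1e^(-3t)sin(2t) + C_2e^(-3t)cos(2t), y(t) = 2C_1e^(-3t)sin(2t) + C_1e^(-3t)cos(2t) + C_2e^(-3t)sin(2t) - 2C_2e^(-3t)cos(2t)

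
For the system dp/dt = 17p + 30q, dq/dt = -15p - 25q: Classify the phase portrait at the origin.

stable spiral

A = [[17,30],[-15,-25]]; det(A-λI) = λ^2 + 8λ + 25.
λ = -4 ± 3i: negative real part.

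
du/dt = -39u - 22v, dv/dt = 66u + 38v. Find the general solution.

u(t) = 2c_1e^(-6t) + c_2e^(5t), v(t) = -3c_1e^(-6t) - 2c_2e^(5t)

Coefficient matrix A = [[-39, -22], [66, 38]].
Characteristic polynomial det(A - λI) = λ^2 + λ - 30 = 0.
Eigenvalues λ = -6, 5.
For λ=-6: (A-λI) row 1 is [-33, -22], so an eigenvector is (2, -3).
For λ=5: (A-λI) row 1 is [-44, -22], so an eigenvector is (1, -2).
General solution: c_1e^(-6t)(2,-3) + c_2e^(5t)(1,-2).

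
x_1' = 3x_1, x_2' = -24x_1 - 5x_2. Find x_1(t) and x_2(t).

x_1(t) = c_1e^(3t), x_2(t) = -3c_1e^(3t) + c_2e^(-5t)

Coefficient matrix A = [[3, 0], [-24, -5]].
Characteristic polynomial det(A - λI) = λ^2 + 2λ - 15 = 0.
Eigenvalues λ = 3, -5.
For λ=3: (A-λI) row 2 is [-24, -8], so an eigenvector is (1, -3).
For λ=-5: (A-λI) row 1 is [8, 0], so an eigenvector is (0, 1).
General solution: c_1e^(3t)(1,-3) + c_2e^(-5t)(0,1).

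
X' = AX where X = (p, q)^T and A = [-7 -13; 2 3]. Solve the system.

Coefficient matrix A = [[-7, -13], [2, 3]].
Characteristic polynomial det(A - λI) = λ^2 + 4λ + 5 = 0.
Eigenvalues λ = -2 ± i (complex conjugate pair).
For λ=-2+i: an eigenvector is (-3,1) - i(2,-1) = (-3 - 2i, 1 + i).
A real fundamental pair from Re and Im of e^((-2+i)t)v: X_1 = e^(-2t)(cos(t)·(-3,1) + sin(t)·(2,-1)), X_2 = e^(-2t)(sin(t)·(-3,1) - cos(t)·(2,-1)).
General solution: C_1X_1 + C_2X_2.

p(t) = 2C_1e^(-2t)sin(t) - 3C_1e^(-2t)cos(t) - 3C_2e^(-2t)sin(t) - 2C_2e^(-2t)cos(t), q(t) = -C_1e^(-2t)sin(t) + C_1e^(-2t)cos(t) + C_2e^(-2t)sin(t) + C_2e^(-2t)cos(t)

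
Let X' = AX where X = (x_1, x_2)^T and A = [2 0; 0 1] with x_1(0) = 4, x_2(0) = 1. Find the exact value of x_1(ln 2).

A = [[2,0],[0,1]]; eigenvalues λ = 1, 2.
Eigenvectors: (0,-1) for λ=1, (1,0) for λ=2.
From the initial condition, c_1 = -1, c_2 = 4.
x_1(ln 2) = (-1)(2^1)(0) + (4)(2^2)(1) = 16.

16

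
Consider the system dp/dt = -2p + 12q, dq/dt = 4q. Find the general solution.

p(t) = -c_1e^(-2t) - 2c_2e^(4t), q(t) = -c_2e^(4t)

Coefficient matrix A = [[-2, 12], [0, 4]].
Characteristic polynomial det(A - λI) = λ^2 - 2λ - 8 = 0.
Eigenvalues λ = -2, 4.
For λ=-2: (A-λI) row 1 is [0, 12], so an eigenvector is (-1, 0).
For λ=4: (A-λI) row 1 is [-6, 12], so an eigenvector is (-2, -1).
General solution: c_1e^(-2t)(-1,0) + c_2e^(4t)(-2,-1).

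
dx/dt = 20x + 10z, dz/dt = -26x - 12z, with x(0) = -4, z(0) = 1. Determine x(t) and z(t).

x(t) = -27e^(4t)sin(2t) - 4e^(4t)cos(2t), z(t) = 44e^(4t)sin(2t) + e^(4t)cos(2t)

Coefficient matrix A = [[20, 10], [-26, -12]].
Characteristic polynomial det(A - λI) = λ^2 - 8λ + 20 = 0.
Eigenvalues λ = 4 ± 2i (complex conjugate pair).
For λ=4+2i: an eigenvector is (1,-2) - i(-2,3) = (1 + 2i, -2 - 3i).
A real fundamental pair from Re and Im of e^((4+2i)t)v: X_1 = e^(4t)(cos(2t)·(1,-2) + sin(2t)·(-2,3)), X_2 = e^(4t)(sin(2t)·(1,-2) - cos(2t)·(-2,3)).
General solution: C_1X_1 + C_2X_2.
Applying x(0)=-4, z(0)=1 gives C_1=10, C_2=-7.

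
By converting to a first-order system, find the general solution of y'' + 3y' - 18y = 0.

Let x_1 = y, x_2 = y'. Then x_1' = x_2 and x_2' = 18x_1 - 3x_2.
A = [[0,1],[18,-3]]; det(A-λI) = λ^2 + 3λ - 18.
Eigenvalues λ = 3, -6 with eigenvectors (1,3), (1,-6).

y(t) = C_1e^(3t) + C_2e^(-6t)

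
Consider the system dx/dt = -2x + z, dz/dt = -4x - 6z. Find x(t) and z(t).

x(t) = -c_1e^(-4t) - c_2te^(-4t) - 2c_2e^(-4t), z(t) = 2c_1e^(-4t) + 2c_2te^(-4t) + 3c_2e^(-4t)

Coefficient matrix A = [[-2, 1], [-4, -6]].
Characteristic polynomial det(A - λI) = λ^2 + 8λ + 16 = 0.
Single eigenvalue λ = -4 with algebraic multiplicity 2.
Eigenvector v = (-1,2); generalized eigenvector w with (A-λI)w=v is (-2,3).
General solution: e^(-4t)[c_1·v + c_2·(t·v + w)].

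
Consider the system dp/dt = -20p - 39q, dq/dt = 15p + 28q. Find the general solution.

p(t) = -2K_1e^(4t)sin(3t) - 3K_1e^(4t)cos(3t) - 3K_2e^(4t)sin(3t) + 2K_2e^(4t)cos(3t), q(t) = K_1e^(4t)sin(3t) + 2K_1e^(4t)cos(3t) + 2K_2e^(4t)sin(3t) - K_2e^(4t)cos(3t)

Coefficient matrix A = [[-20, -39], [15, 28]].
Characteristic polynomial det(A - λI) = λ^2 - 8λ + 25 = 0.
Eigenvalues λ = 4 ± 3i (complex conjugate pair).
For λ=4+3i: an eigenvector is (-3,2) - i(-2,1) = (-3 + 2i, 2 - i).
A real fundamental pair from Re and Im of e^((4+3i)t)v: X_1 = e^(4t)(cos(3t)·(-3,2) + sin(3t)·(-2,1)), X_2 = e^(4t)(sin(3t)·(-3,2) - cos(3t)·(-2,1)).
General solution: K_1X_1 + K_2X_2.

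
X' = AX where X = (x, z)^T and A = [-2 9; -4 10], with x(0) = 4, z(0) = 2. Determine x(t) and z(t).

x(t) = -6te^(4t) + 4e^(4t), z(t) = -4te^(4t) + 2e^(4t)

Coefficient matrix A = [[-2, 9], [-4, 10]].
Characteristic polynomial det(A - λI) = λ^2 - 8λ + 16 = 0.
Single eigenvalue λ = 4 with algebraic multiplicity 2.
Eigenvector v = (-3,-2); generalized eigenvector w with (A-λI)w=v is (2,1).
General solution: e^(4t)[C_1·v + C_2·(t·v + w)].
Applying x(0)=4, z(0)=2 gives C_1=0, C_2=2.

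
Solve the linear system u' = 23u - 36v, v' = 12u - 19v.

u(t) = -3C_1e^(-t) + 2C_2e^(5t), v(t) = -2C_1e^(-t) + C_2e^(5t)

Coefficient matrix A = [[23, -36], [12, -19]].
Characteristic polynomial det(A - λI) = λ^2 - 4λ - 5 = 0.
Eigenvalues λ = -1, 5.
For λ=-1: (A-λI) row 1 is [24, -36], so an eigenvector is (-3, -2).
For λ=5: (A-λI) row 1 is [18, -36], so an eigenvector is (2, 1).
General solution: C_1e^(-t)(-3,-2) + C_2e^(5t)(2,1).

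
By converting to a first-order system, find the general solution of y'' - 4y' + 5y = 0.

y(t) = c_1e^(2t)cos(t) + c_2e^(2t)sin(t)

Let x_1 = y, x_2 = y'. Then x_1' = x_2 and x_2' = -5x_1 + 4x_2.
A = [[0,1],[-5,4]]; det(A-λI) = λ^2 - 4λ + 5.
Eigenvalues λ = 2 ± i.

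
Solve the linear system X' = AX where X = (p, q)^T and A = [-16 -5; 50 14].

p(t) = -c_1e^(-t)cos(5t) - c_2e^(-t)sin(5t), q(t) = -c_1e^(-t)sin(5t) + 3c_1e^(-t)cos(5t) + 3c_2e^(-t)sin(5t) + c_2e^(-t)cos(5t)

Coefficient matrix A = [[-16, -5], [50, 14]].
Characteristic polynomial det(A - λI) = λ^2 + 2λ + 26 = 0.
Eigenvalues λ = -1 ± 5i (complex conjugate pair).
For λ=-1+5i: an eigenvector is (-1,3) - i(0,-1) = (-1, 3 + i).
A real fundamental pair from Re and Im of e^((-1+5i)t)v: X_1 = e^(-t)(cos(5t)·(-1,3) + sin(5t)·(0,-1)), X_2 = e^(-t)(sin(5t)·(-1,3) - cos(5t)·(0,-1)).
General solution: c_1X_1 + c_2X_2.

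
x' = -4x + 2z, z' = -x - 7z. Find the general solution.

Coefficient matrix A = [[-4, 2], [-1, -7]].
Characteristic polynomial det(A - λI) = λ^2 + 11λ + 30 = 0.
Eigenvalues λ = -6, -5.
For λ=-6: (A-λI) row 1 is [2, 2], so an eigenvector is (1, -1).
For λ=-5: (A-λI) row 1 is [1, 2], so an eigenvector is (-2, 1).
General solution: c_1e^(-6t)(1,-1) + c_2e^(-5t)(-2,1).

x(t) = c_1e^(-6t) - 2c_2e^(-5t), z(t) = -c_1e^(-6t) + c_2e^(-5t)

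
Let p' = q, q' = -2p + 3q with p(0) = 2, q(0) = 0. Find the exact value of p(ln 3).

-6

A = [[0,1],[-2,3]]; eigenvalues λ = 2, 1.
Eigenvectors: (-1,-2) for λ=2, (1,1) for λ=1.
From the initial condition, c_1 = 2, c_2 = 4.
p(ln 3) = (2)(3^2)(-1) + (4)(3^1)(1) = -6.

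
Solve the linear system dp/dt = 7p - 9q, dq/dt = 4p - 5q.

Coefficient matrix A = [[7, -9], [4, -5]].
Characteristic polynomial det(A - λI) = λ^2 - 2λ + 1 = 0.
Single eigenvalue λ = 1 with algebraic multiplicity 2.
Eigenvector v = (-3,-2); generalized eigenvector w with (A-λI)w=v is (1,1).
General solution: e^(t)[c_1·v + c_2·(t·v + w)].

p(t) = -3c_1e^(t) - 3c_2te^(t) + c_2e^(t), q(t) = -2c_1e^(t) - 2c_2te^(t) + c_2e^(t)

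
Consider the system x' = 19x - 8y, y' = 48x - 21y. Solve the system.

x(t) = c_1e^(3t) + c_2e^(-5t), y(t) = 2c_1e^(3t) + 3c_2e^(-5t)

Coefficient matrix A = [[19, -8], [48, -21]].
Characteristic polynomial det(A - λI) = λ^2 + 2λ - 15 = 0.
Eigenvalues λ = 3, -5.
For λ=3: (A-λI) row 1 is [16, -8], so an eigenvector is (1, 2).
For λ=-5: (A-λI) row 1 is [24, -8], so an eigenvector is (1, 3).
General solution: c_1e^(3t)(1,2) + c_2e^(-5t)(1,3).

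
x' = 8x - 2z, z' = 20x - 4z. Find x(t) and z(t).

x(t) = c_1e^(2t)sin(2t) - c_2e^(2t)cos(2t), z(t) = 3c_1e^(2t)sin(2t) - c_1e^(2t)cos(2t) - c_2e^(2t)sin(2t) - 3c_2e^(2t)cos(2t)

Coefficient matrix A = [[8, -2], [20, -4]].
Characteristic polynomial det(A - λI) = λ^2 - 4λ + 8 = 0.
Eigenvalues λ = 2 ± 2i (complex conjugate pair).
For λ=2+2i: an eigenvector is (0,-1) - i(1,3) = (0 - i, -1 - 3i).
A real fundamental pair from Re and Im of e^((2+2i)t)v: X_1 = e^(2t)(cos(2t)·(0,-1) + sin(2t)·(1,3)), X_2 = e^(2t)(sin(2t)·(0,-1) - cos(2t)·(1,3)).
General solution: c_1X_1 + c_2X_2.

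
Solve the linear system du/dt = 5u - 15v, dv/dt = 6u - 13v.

u(t) = -2C_1e^(-4t)sin(3t) + C_1e^(-4t)cos(3t) + C_2e^(-4t)sin(3t) + 2C_2e^(-4t)cos(3t), v(t) = -C_1e^(-4t)sin(3t) + C_1e^(-4t)cos(3t) + C_2e^(-4t)sin(3t) + C_2e^(-4t)cos(3t)

Coefficient matrix A = [[5, -15], [6, -13]].
Characteristic polynomial det(A - λI) = λ^2 + 8λ + 25 = 0.
Eigenvalues λ = -4 ± 3i (complex conjugate pair).
For λ=-4+3i: an eigenvector is (1,1) - i(-2,-1) = (1 + 2i, 1 + i).
A real fundamental pair from Re and Im of e^((-4+3i)t)v: X_1 = e^(-4t)(cos(3t)·(1,1) + sin(3t)·(-2,-1)), X_2 = e^(-4t)(sin(3t)·(1,1) - cos(3t)·(-2,-1)).
General solution: C_1X_1 + C_2X_2.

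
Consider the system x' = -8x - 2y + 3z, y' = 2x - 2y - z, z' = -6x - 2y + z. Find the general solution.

Coefficient matrix A = [[-8, -2, 3], [2, -2, -1], [-6, -2, 1]].
det(A - λI) = 0 gives eigenvalues λ = -2, -4, -3.
For λ=-2: eigenvector (-1,0,-2).
For λ=-4: eigenvector (2,-1,2).
For λ=-3: eigenvector (1,-1,1).
General solution: C_1e^(-2t)(-1,0,-2) + C_2e^(-4t)(2,-1,2) + C_3e^(-3t)(1,-1,1).

x(t) = -C_1e^(-2t) + 2C_2e^(-4t) + C_3e^(-3t), y(t) = -C_2e^(-4t) - C_3e^(-3t), z(t) = -2C_1e^(-2t) + 2C_2e^(-4t) + C_3e^(-3t)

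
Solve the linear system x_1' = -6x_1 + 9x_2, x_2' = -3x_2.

Coefficient matrix A = [[-6, 9], [0, -3]].
Characteristic polynomial det(A - λI) = λ^2 + 9λ + 18 = 0.
Eigenvalues λ = -6, -3.
For λ=-6: (A-λI) row 1 is [0, 9], so an eigenvector is (-1, 0).
For λ=-3: (A-λI) row 1 is [-3, 9], so an eigenvector is (3, 1).
General solution: C_1e^(-6t)(-1,0) + C_2e^(-3t)(3,1).

x_1(t) = -C_1e^(-6t) + 3C_2e^(-3t), x_2(t) = C_2e^(-3t)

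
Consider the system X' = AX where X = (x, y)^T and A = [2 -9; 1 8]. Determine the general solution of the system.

x(t) = 3K_1e^(5t) + 3K_2te^(5t) + 2K_2e^(5t), y(t) = -K_1e^(5t) - K_2te^(5t) - K_2e^(5t)

Coefficient matrix A = [[2, -9], [1, 8]].
Characteristic polynomial det(A - λI) = λ^2 - 10λ + 25 = 0.
Single eigenvalue λ = 5 with algebraic multiplicity 2.
Eigenvector v = (3,-1); generalized eigenvector w with (A-λI)w=v is (2,-1).
General solution: e^(5t)[K_1·v + K_2·(t·v + w)].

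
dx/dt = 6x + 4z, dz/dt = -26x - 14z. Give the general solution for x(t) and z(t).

x(t) = -K_1e^(-4t)sin(2t) + K_1e^(-4t)cos(2t) + K_2e^(-4t)sin(2t) + K_2e^(-4t)cos(2t), z(t) = 2K_1e^(-4t)sin(2t) - 3K_1e^(-4t)cos(2t) - 3K_2e^(-4t)sin(2t) - 2K_2e^(-4t)cos(2t)

Coefficient matrix A = [[6, 4], [-26, -14]].
Characteristic polynomial det(A - λI) = λ^2 + 8λ + 20 = 0.
Eigenvalues λ = -4 ± 2i (complex conjugate pair).
For λ=-4+2i: an eigenvector is (1,-3) - i(-1,2) = (1 + i, -3 - 2i).
A real fundamental pair from Re and Im of e^((-4+2i)t)v: X_1 = e^(-4t)(cos(2t)·(1,-3) + sin(2t)·(-1,2)), X_2 = e^(-4t)(sin(2t)·(1,-3) - cos(2t)·(-1,2)).
General solution: K_1X_1 + K_2X_2.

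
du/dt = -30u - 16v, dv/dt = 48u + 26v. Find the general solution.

Coefficient matrix A = [[-30, -16], [48, 26]].
Characteristic polynomial det(A - λI) = λ^2 + 4λ - 12 = 0.
Eigenvalues λ = -6, 2.
For λ=-6: (A-λI) row 1 is [-24, -16], so an eigenvector is (-2, 3).
For λ=2: (A-λI) row 1 is [-32, -16], so an eigenvector is (1, -2).
General solution: c_1e^(-6t)(-2,3) + c_2e^(2t)(1,-2).

u(t) = -2c_1e^(-6t) + c_2e^(2t), v(t) = 3c_1e^(-6t) - 2c_2e^(2t)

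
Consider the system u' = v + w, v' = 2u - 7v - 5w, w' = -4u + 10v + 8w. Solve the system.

u(t) = c_1e^(2t) - c_2e^(t), v(t) = -2c_1e^(2t) + c_2e^(t) - c_3e^(-2t), w(t) = 4c_1e^(2t) - 2c_2e^(t) + c_3e^(-2t)

Coefficient matrix A = [[0, 1, 1], [2, -7, -5], [-4, 10, 8]].
det(A - λI) = 0 gives eigenvalues λ = 2, 1, -2.
For λ=2: eigenvector (1,-2,4).
For λ=1: eigenvector (-1,1,-2).
For λ=-2: eigenvector (0,-1,1).
General solution: c_1e^(2t)(1,-2,4) + c_2e^(t)(-1,1,-2) + c_3e^(-2t)(0,-1,1).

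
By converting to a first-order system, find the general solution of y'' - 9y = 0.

Let x_1 = y, x_2 = y'. Then x_1' = x_2 and x_2' = 9x_1.
A = [[0,1],[9,0]]; det(A-λI) = λ^2 - 9.
Eigenvalues λ = 3, -3 with eigenvectors (1,3), (1,-3).

y(t) = K_1e^(3t) + K_2e^(-3t)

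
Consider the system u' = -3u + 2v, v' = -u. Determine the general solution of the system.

Coefficient matrix A = [[-3, 2], [-1, 0]].
Characteristic polynomial det(A - λI) = λ^2 + 3λ + 2 = 0.
Eigenvalues λ = -2, -1.
For λ=-2: (A-λI) row 1 is [-1, 2], so an eigenvector is (2, 1).
For λ=-1: (A-λI) row 1 is [-2, 2], so an eigenvector is (-1, -1).
General solution: C_1e^(-2t)(2,1) + C_2e^(-t)(-1,-1).

u(t) = 2C_1e^(-2t) - C_2e^(-t), v(t) = C_1e^(-2t) - C_2e^(-t)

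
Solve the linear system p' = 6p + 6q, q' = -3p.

p(t) = -K_1e^(3t)sin(3t) + K_1e^(3t)cos(3t) + K_2e^(3t)sin(3t) + K_2e^(3t)cos(3t), q(t) = -K_1e^(3t)cos(3t) - K_2e^(3t)sin(3t)

Coefficient matrix A = [[6, 6], [-3, 0]].
Characteristic polynomial det(A - λI) = λ^2 - 6λ + 18 = 0.
Eigenvalues λ = 3 ± 3i (complex conjugate pair).
For λ=3+3i: an eigenvector is (1,-1) - i(-1,0) = (1 + i, -1).
A real fundamental pair from Re and Im of e^((3+3i)t)v: X_1 = e^(3t)(cos(3t)·(1,-1) + sin(3t)·(-1,0)), X_2 = e^(3t)(sin(3t)·(1,-1) - cos(3t)·(-1,0)).
General solution: K_1X_1 + K_2X_2.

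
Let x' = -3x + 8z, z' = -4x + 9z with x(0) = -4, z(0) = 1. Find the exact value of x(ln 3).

A = [[-3,8],[-4,9]]; eigenvalues λ = 1, 5.
Eigenvectors: (-2,-1) for λ=1, (-1,-1) for λ=5.
From the initial condition, c_1 = 5, c_2 = -6.
x(ln 3) = (5)(3^1)(-2) + (-6)(3^5)(-1) = 1428.

1428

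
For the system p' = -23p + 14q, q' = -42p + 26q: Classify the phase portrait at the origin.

A = [[-23,14],[-42,26]]; det(A-λI) = λ^2 - 3λ - 10.
λ = -2, 5: opposite signs.

saddle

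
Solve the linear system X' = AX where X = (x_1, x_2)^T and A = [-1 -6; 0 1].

Coefficient matrix A = [[-1, -6], [0, 1]].
Characteristic polynomial det(A - λI) = λ^2 - 1 = 0.
Eigenvalues λ = 1, -1.
For λ=1: (A-λI) row 1 is [-2, -6], so an eigenvector is (-3, 1).
For λ=-1: (A-λI) row 1 is [0, -6], so an eigenvector is (1, 0).
General solution: K_1e^(t)(-3,1) + K_2e^(-t)(1,0).

x_1(t) = -3K_1e^(t) + K_2e^(-t), x_2(t) = K_1e^(t)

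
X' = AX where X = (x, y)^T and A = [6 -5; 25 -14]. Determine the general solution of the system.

Coefficient matrix A = [[6, -5], [25, -14]].
Characteristic polynomial det(A - λI) = λ^2 + 8λ + 41 = 0.
Eigenvalues λ = -4 ± 5i (complex conjugate pair).
For λ=-4+5i: an eigenvector is (-1,-2) - i(0,-1) = (-1, -2 + i).
A real fundamental pair from Re and Im of e^((-4+5i)t)v: X_1 = e^(-4t)(cos(5t)·(-1,-2) + sin(5t)·(0,-1)), X_2 = e^(-4t)(sin(5t)·(-1,-2) - cos(5t)·(0,-1)).
General solution: K_1X_1 + K_2X_2.

x(t) = -K_1e^(-4t)cos(5t) - K_2e^(-4t)sin(5t), y(t) = -K_1e^(-4t)sin(5t) - 2K_1e^(-4t)cos(5t) - 2K_2e^(-4t)sin(5t) + K_2e^(-4t)cos(5t)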